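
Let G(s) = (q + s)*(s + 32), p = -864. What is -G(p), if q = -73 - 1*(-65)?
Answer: -725504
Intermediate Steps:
q = -8 (q = -73 + 65 = -8)
G(s) = (-8 + s)*(32 + s) (G(s) = (-8 + s)*(s + 32) = (-8 + s)*(32 + s))
-G(p) = -(-256 + (-864)**2 + 24*(-864)) = -(-256 + 746496 - 20736) = -1*725504 = -725504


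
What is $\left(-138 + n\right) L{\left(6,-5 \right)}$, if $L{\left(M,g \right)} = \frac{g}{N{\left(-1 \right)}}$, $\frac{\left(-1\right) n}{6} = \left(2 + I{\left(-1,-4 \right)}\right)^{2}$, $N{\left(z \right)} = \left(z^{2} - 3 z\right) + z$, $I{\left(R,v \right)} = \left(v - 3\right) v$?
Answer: $9230$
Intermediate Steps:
$I{\left(R,v \right)} = v \left(-3 + v\right)$ ($I{\left(R,v \right)} = \left(-3 + v\right) v = v \left(-3 + v\right)$)
$N{\left(z \right)} = z^{2} - 2 z$
$n = -5400$ ($n = - 6 \left(2 - 4 \left(-3 - 4\right)\right)^{2} = - 6 \left(2 - -28\right)^{2} = - 6 \left(2 + 28\right)^{2} = - 6 \cdot 30^{2} = \left(-6\right) 900 = -5400$)
$L{\left(M,g \right)} = \frac{g}{3}$ ($L{\left(M,g \right)} = \frac{g}{\left(-1\right) \left(-2 - 1\right)} = \frac{g}{\left(-1\right) \left(-3\right)} = \frac{g}{3}$)
$\left(-138 + n\right) L{\left(6,-5 \right)} = \left(-138 - 5400\right) \frac{1}{3} \left(-5\right) = \left(-5538\right) \left(- \frac{5}{3}\right) = 9230$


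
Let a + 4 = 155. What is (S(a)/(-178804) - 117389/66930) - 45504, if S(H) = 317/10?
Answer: -544583364411317/11967351720 ≈ -45506.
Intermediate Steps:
a = 151 (a = -4 + 155 = 151)
S(H) = 317/10 (S(H) = 317*(⅒) = 317/10)
(S(a)/(-178804) - 117389/66930) - 45504 = ((317/10)/(-178804) - 117389/66930) - 45504 = ((317/10)*(-1/178804) - 117389*1/66930) - 45504 = (-317/1788040 - 117389/66930) - 45504 = -20991744437/11967351720 - 45504 = -544583364411317/11967351720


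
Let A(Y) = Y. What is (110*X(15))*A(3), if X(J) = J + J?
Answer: 9900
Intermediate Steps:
X(J) = 2*J
(110*X(15))*A(3) = (110*(2*15))*3 = (110*30)*3 = 3300*3 = 9900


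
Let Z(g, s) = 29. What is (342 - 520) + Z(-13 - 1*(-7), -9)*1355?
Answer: 39117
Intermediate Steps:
(342 - 520) + Z(-13 - 1*(-7), -9)*1355 = (342 - 520) + 29*1355 = -178 + 39295 = 39117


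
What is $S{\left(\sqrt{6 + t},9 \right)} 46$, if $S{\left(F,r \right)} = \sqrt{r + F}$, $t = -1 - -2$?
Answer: $46 \sqrt{9 + \sqrt{7}} \approx 156.98$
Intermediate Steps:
$t = 1$ ($t = -1 + 2 = 1$)
$S{\left(F,r \right)} = \sqrt{F + r}$
$S{\left(\sqrt{6 + t},9 \right)} 46 = \sqrt{\sqrt{6 + 1} + 9} \cdot 46 = \sqrt{\sqrt{7} + 9} \cdot 46 = \sqrt{9 + \sqrt{7}} \cdot 46 = 46 \sqrt{9 + \sqrt{7}}$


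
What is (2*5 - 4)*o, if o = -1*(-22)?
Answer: 132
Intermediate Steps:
o = 22
(2*5 - 4)*o = (2*5 - 4)*22 = (10 - 4)*22 = 6*22 = 132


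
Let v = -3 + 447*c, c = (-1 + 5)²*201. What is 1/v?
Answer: 1/1437549 ≈ 6.9563e-7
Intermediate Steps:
c = 3216 (c = 4²*201 = 16*201 = 3216)
v = 1437549 (v = -3 + 447*3216 = -3 + 1437552 = 1437549)
1/v = 1/1437549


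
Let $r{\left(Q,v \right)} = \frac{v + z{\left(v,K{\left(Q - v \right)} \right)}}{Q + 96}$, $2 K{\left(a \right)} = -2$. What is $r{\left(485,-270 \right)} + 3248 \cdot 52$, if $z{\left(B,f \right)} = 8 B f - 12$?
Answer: $\frac{98130454}{581} \approx 1.689 \cdot 10^{5}$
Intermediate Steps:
$K{\left(a \right)} = -1$ ($K{\left(a \right)} = \frac{1}{2} \left(-2\right) = -1$)
$z{\left(B,f \right)} = -12 + 8 B f$ ($z{\left(B,f \right)} = 8 B f - 12 = -12 + 8 B f$)
$r{\left(Q,v \right)} = \frac{-12 - 7 v}{96 + Q}$ ($r{\left(Q,v \right)} = \frac{v + \left(-12 + 8 v \left(-1\right)\right)}{Q + 96} = \frac{v - \left(12 + 8 v\right)}{96 + Q} = \frac{-12 - 7 v}{96 + Q}$)
$r{\left(485,-270 \right)} + 3248 \cdot 52 = \frac{-12 - -1890}{96 + 485} + 3248 \cdot 52 = \frac{-12 + 1890}{581} + 168896 = \frac{1}{581} \cdot 1878 + 168896 = \frac{1878}{581} + 168896 = \frac{98130454}{581}$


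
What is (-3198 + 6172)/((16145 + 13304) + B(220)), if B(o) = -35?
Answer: 1487/14707 ≈ 0.10111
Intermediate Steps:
(-3198 + 6172)/((16145 + 13304) + B(220)) = (-3198 + 6172)/((16145 + 13304) - 35) = 2974/(29449 - 35) = 2974/29414 = 2974*(1/29414) = 1487/14707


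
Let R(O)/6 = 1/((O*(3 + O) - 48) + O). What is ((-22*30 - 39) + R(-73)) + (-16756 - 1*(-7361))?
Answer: -16786320/1663 ≈ -10094.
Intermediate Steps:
R(O) = 6/(-48 + O + O*(3 + O)) (R(O) = 6/((O*(3 + O) - 48) + O) = 6/((-48 + O*(3 + O)) + O) = 6/(-48 + O + O*(3 + O)))
((-22*30 - 39) + R(-73)) + (-16756 - 1*(-7361)) = ((-22*30 - 39) + 6/(-48 + (-73)² + 4*(-73))) + (-16756 - 1*(-7361)) = ((-660 - 39) + 6/(-48 + 5329 - 292)) + (-16756 + 7361) = (-699 + 6/4989) - 9395 = (-699 + 6*(1/4989)) - 9395 = (-699 + 2/1663) - 9395 = -1162435/1663 - 9395 = -16786320/1663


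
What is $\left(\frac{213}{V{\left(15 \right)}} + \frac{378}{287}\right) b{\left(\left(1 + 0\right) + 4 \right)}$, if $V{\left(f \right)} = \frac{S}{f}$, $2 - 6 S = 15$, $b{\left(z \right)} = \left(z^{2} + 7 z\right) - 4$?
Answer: $- \frac{43975008}{533} \approx -82505.0$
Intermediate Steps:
$b{\left(z \right)} = -4 + z^{2} + 7 z$
$S = - \frac{13}{6}$ ($S = \frac{1}{3} - \frac{5}{2} = - \frac{13}{6} \approx -2.1667$)
$V{\left(f \right)} = - \frac{13}{6 f}$
$\left(\frac{213}{V{\left(15 \right)}} + \frac{378}{287}\right) b{\left(\left(1 + 0\right) + 4 \right)} = \left(\frac{213}{\left(- \frac{13}{6}\right) \frac{1}{15}} + \frac{378}{287}\right) \left(-4 + \left(\left(1 + 0\right) + 4\right)^{2} + 7 \left(\left(1 + 0\right) + 4\right)\right) = \left(\frac{213}{\left(- \frac{13}{6}\right) \frac{1}{15}} + 378 \cdot \frac{1}{287}\right) \left(-4 + \left(1 + 4\right)^{2} + 7 \left(1 + 4\right)\right) = \left(\frac{213}{- \frac{13}{90}} + \frac{54}{41}\right) \left(-4 + 5^{2} + 7 \cdot 5\right) = \left(213 \left(- \frac{90}{13}\right) + \frac{54}{41}\right) \left(-4 + 25 + 35\right) = \left(- \frac{19170}{13} + \frac{54}{41}\right) 56 = \left(- \frac{785268}{533}\right) 56 = - \frac{43975008}{533}$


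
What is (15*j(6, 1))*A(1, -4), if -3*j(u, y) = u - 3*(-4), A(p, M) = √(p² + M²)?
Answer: -90*√17 ≈ -371.08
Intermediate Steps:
A(p, M) = √(M² + p²)
j(u, y) = -4 - u/3 (j(u, y) = -(u - 3*(-4))/3 = -(u + 12)/3 = -(12 + u)/3 = -4 - u/3)
(15*j(6, 1))*A(1, -4) = (15*(-4 - ⅓*6))*√((-4)² + 1²) = (15*(-4 - 2))*√(16 + 1) = (15*(-6))*√17 = -90*√17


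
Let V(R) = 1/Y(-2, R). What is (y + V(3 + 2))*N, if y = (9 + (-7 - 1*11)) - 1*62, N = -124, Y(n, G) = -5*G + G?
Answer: 44051/5 ≈ 8810.2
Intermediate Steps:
Y(n, G) = -4*G
V(R) = -1/(4*R) (V(R) = 1/(-4*R) = -1/(4*R))
y = -71 (y = (9 + (-7 - 11)) - 62 = (9 - 18) - 62 = -9 - 62 = -71)
(y + V(3 + 2))*N = (-71 - 1/(4*(3 + 2)))*(-124) = (-71 - ¼/5)*(-124) = (-71 - ¼*⅕)*(-124) = (-71 - 1/20)*(-124) = -1421/20*(-124) = 44051/5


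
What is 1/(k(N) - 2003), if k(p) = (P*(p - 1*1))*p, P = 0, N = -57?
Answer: -1/2003 ≈ -0.00049925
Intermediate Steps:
k(p) = 0 (k(p) = (0*(p - 1*1))*p = (0*(p - 1))*p = (0*(-1 + p))*p = 0*p = 0)
1/(k(N) - 2003) = 1/(0 - 2003) = 1/(-2003) = -1/2003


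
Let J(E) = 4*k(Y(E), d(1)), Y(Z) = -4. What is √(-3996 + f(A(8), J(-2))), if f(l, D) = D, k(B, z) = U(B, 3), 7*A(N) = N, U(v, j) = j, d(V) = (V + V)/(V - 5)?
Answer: 4*I*√249 ≈ 63.119*I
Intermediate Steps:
d(V) = 2*V/(-5 + V) (d(V) = (2*V)/(-5 + V) = 2*V/(-5 + V))
A(N) = N/7
k(B, z) = 3
J(E) = 12 (J(E) = 4*3 = 12)
√(-3996 + f(A(8), J(-2))) = √(-3996 + 12) = √(-3984) = 4*I*√249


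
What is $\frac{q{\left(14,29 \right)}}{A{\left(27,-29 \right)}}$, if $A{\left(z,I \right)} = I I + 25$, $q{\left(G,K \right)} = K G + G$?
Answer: $\frac{210}{433} \approx 0.48499$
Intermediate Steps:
$q{\left(G,K \right)} = G + G K$ ($q{\left(G,K \right)} = G K + G = G + G K$)
$A{\left(z,I \right)} = 25 + I^{2}$ ($A{\left(z,I \right)} = I^{2} + 25 = 25 + I^{2}$)
$\frac{q{\left(14,29 \right)}}{A{\left(27,-29 \right)}} = \frac{14 \left(1 + 29\right)}{25 + \left(-29\right)^{2}} = \frac{14 \cdot 30}{25 + 841} = \frac{420}{866} = 420 \cdot \frac{1}{866} = \frac{210}{433}$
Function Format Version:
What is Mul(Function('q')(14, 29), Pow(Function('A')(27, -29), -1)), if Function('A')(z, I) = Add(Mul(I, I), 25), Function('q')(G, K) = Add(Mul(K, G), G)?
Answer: Rational(210, 433) ≈ 0.48499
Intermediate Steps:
Function('q')(G, K) = Add(G, Mul(G, K)) (Function('q')(G, K) = Add(Mul(G, K), G) = Add(G, Mul(G, K)))
Function('A')(z, I) = Add(25, Pow(I, 2)) (Function('A')(z, I) = Add(Pow(I, 2), 25) = Add(25, Pow(I, 2)))
Mul(Function('q')(14, 29), Pow(Function('A')(27, -29), -1)) = Mul(Mul(14, Add(1, 29)), Pow(Add(25, Pow(-29, 2)), -1)) = Mul(Mul(14, 30), Pow(Add(25, 841), -1)) = Mul(420, Pow(866, -1)) = Mul(420, Rational(1, 866)) = Rational(210, 433)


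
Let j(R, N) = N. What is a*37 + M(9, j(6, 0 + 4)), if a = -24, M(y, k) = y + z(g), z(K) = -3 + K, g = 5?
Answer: -877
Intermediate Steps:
M(y, k) = 2 + y (M(y, k) = y + (-3 + 5) = y + 2 = 2 + y)
a*37 + M(9, j(6, 0 + 4)) = -24*37 + (2 + 9) = -888 + 11 = -877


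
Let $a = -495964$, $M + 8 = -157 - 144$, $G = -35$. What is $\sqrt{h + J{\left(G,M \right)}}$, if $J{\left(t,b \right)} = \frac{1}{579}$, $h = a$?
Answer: $\frac{i \sqrt{166267466745}}{579} \approx 704.25 i$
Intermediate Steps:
$M = -309$ ($M = -8 - 301 = -309$)
$h = -495964$
$J{\left(t,b \right)} = \frac{1}{579}$
$\sqrt{h + J{\left(G,M \right)}} = \sqrt{-495964 + \frac{1}{579}} = \sqrt{- \frac{287163155}{579}} = \frac{i \sqrt{166267466745}}{579}$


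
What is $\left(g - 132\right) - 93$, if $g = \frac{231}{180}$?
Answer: $- \frac{13423}{60} \approx -223.72$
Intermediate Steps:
$g = \frac{77}{60}$ ($g = 231 \cdot \frac{1}{180} = \frac{77}{60} \approx 1.2833$)
$\left(g - 132\right) - 93 = \left(\frac{77}{60} - 132\right) - 93 = - \frac{7843}{60} - 93 = - \frac{13423}{60}$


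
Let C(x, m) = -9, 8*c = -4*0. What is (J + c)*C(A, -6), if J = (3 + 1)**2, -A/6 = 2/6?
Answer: -144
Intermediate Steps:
A = -2 (A = -12/6 = -6*1/3 = -2)
c = 0 (c = (-4*0)/8 = (1/8)*0 = 0)
J = 16 (J = 4**2 = 16)
(J + c)*C(A, -6) = (16 + 0)*(-9) = 16*(-9) = -144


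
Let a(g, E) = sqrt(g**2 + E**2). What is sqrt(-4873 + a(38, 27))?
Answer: sqrt(-4873 + sqrt(2173)) ≈ 69.472*I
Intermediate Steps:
a(g, E) = sqrt(E**2 + g**2)
sqrt(-4873 + a(38, 27)) = sqrt(-4873 + sqrt(27**2 + 38**2)) = sqrt(-4873 + sqrt(729 + 1444)) = sqrt(-4873 + sqrt(2173))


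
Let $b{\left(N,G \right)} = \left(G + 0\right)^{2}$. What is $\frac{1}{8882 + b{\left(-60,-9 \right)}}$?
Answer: $\frac{1}{8963} \approx 0.00011157$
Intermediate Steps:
$b{\left(N,G \right)} = G^{2}$
$\frac{1}{8882 + b{\left(-60,-9 \right)}} = \frac{1}{8882 + \left(-9\right)^{2}} = \frac{1}{8882 + 81} = \frac{1}{8963}$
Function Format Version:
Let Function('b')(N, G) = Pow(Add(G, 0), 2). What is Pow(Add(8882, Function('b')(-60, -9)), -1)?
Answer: Rational(1, 8963) ≈ 0.00011157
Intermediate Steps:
Function('b')(N, G) = Pow(G, 2)
Pow(Add(8882, Function('b')(-60, -9)), -1) = Pow(Add(8882, Pow(-9, 2)), -1) = Pow(Add(8882, 81), -1) = Pow(8963, -1) = Rational(1, 8963)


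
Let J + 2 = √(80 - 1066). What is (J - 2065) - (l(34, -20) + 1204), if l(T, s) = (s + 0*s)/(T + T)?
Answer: -55602/17 + I*√986 ≈ -3270.7 + 31.401*I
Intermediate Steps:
J = -2 + I*√986 (J = -2 + √(80 - 1066) = -2 + √(-986) = -2 + I*√986 ≈ -2.0 + 31.401*I)
l(T, s) = s/(2*T) (l(T, s) = (s + 0)/((2*T)) = s*(1/(2*T)) = s/(2*T))
(J - 2065) - (l(34, -20) + 1204) = ((-2 + I*√986) - 2065) - ((½)*(-20)/34 + 1204) = (-2067 + I*√986) - ((½)*(-20)*(1/34) + 1204) = (-2067 + I*√986) - (-5/17 + 1204) = (-2067 + I*√986) - 1*20463/17 = (-2067 + I*√986) - 20463/17 = -55602/17 + I*√986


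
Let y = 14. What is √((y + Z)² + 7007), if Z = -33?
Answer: 2*√1842 ≈ 85.837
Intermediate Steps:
√((y + Z)² + 7007) = √((14 - 33)² + 7007) = √((-19)² + 7007) = √(361 + 7007) = √7368 = 2*√1842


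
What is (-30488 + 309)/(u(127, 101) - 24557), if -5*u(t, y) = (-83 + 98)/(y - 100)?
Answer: 30179/24560 ≈ 1.2288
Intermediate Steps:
u(t, y) = -3/(-100 + y) (u(t, y) = -(-83 + 98)/(5*(y - 100)) = -3/(-100 + y))
(-30488 + 309)/(u(127, 101) - 24557) = (-30488 + 309)/(-3/(-100 + 101) - 24557) = -30179/(-3/1 - 24557) = -30179/(-3*1 - 24557) = -30179/(-3 - 24557) = -30179/(-24560) = -30179*(-1/24560) = 30179/24560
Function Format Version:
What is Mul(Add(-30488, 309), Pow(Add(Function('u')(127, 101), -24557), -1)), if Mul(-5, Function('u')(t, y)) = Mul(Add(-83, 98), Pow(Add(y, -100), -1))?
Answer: Rational(30179, 24560) ≈ 1.2288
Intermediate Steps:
Function('u')(t, y) = Mul(-3, Pow(Add(-100, y), -1)) (Function('u')(t, y) = Mul(Rational(-1, 5), Mul(Add(-83, 98), Pow(Add(y, -100), -1))) = Mul(Rational(-1, 5), Mul(15, Pow(Add(-100, y), -1))) = Mul(-3, Pow(Add(-100, y), -1)))
Mul(Add(-30488, 309), Pow(Add(Function('u')(127, 101), -24557), -1)) = Mul(Add(-30488, 309), Pow(Add(Mul(-3, Pow(Add(-100, 101), -1)), -24557), -1)) = Mul(-30179, Pow(Add(Mul(-3, Pow(1, -1)), -24557), -1)) = Mul(-30179, Pow(Add(Mul(-3, 1), -24557), -1)) = Mul(-30179, Pow(Add(-3, -24557), -1)) = Mul(-30179, Pow(-24560, -1)) = Mul(-30179, Rational(-1, 24560)) = Rational(30179, 24560)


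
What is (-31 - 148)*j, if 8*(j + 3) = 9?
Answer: 2685/8 ≈ 335.63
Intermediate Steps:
j = -15/8 (j = -3 + (⅛)*9 = -3 + 9/8 = -15/8 ≈ -1.8750)
(-31 - 148)*j = (-31 - 148)*(-15/8) = -179*(-15/8) = 2685/8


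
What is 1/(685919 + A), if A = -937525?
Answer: -1/251606 ≈ -3.9745e-6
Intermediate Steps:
1/(685919 + A) = 1/(685919 - 937525) = 1/(-251606) = -1/251606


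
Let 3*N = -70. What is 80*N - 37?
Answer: -5711/3 ≈ -1903.7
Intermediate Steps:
N = -70/3 (N = (⅓)*(-70) = -70/3 ≈ -23.333)
80*N - 37 = 80*(-70/3) - 37 = -5600/3 - 37 = -5711/3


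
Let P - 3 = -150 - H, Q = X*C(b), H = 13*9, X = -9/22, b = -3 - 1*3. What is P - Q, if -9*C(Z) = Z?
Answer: -2901/11 ≈ -263.73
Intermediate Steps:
b = -6 (b = -3 - 3 = -6)
C(Z) = -Z/9
X = -9/22 (X = -9*1/22 = -9/22 ≈ -0.40909)
H = 117
Q = -3/11 (Q = -(-1)*(-6)/22 = -9/22*⅔ = -3/11 ≈ -0.27273)
P = -264 (P = 3 + (-150 - 1*117) = 3 + (-150 - 117) = 3 - 267 = -264)
P - Q = -264 - 1*(-3/11) = -264 + 3/11 = -2901/11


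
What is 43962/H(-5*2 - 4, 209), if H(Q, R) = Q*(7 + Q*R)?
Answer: 7327/6811 ≈ 1.0758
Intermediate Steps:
43962/H(-5*2 - 4, 209) = 43962/(((-5*2 - 4)*(7 + (-5*2 - 4)*209))) = 43962/(((-10 - 4)*(7 + (-10 - 4)*209))) = 43962/((-14*(7 - 14*209))) = 43962/((-14*(7 - 2926))) = 43962/((-14*(-2919))) = 43962/40866 = 43962*(1/40866) = 7327/6811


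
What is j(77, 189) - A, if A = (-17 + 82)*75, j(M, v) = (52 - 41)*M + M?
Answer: -3951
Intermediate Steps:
j(M, v) = 12*M (j(M, v) = 11*M + M = 12*M)
A = 4875 (A = 65*75 = 4875)
j(77, 189) - A = 12*77 - 1*4875 = 924 - 4875 = -3951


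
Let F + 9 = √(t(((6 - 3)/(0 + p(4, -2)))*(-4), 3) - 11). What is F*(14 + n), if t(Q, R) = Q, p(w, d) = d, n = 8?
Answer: -198 + 22*I*√5 ≈ -198.0 + 49.193*I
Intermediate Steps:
F = -9 + I*√5 (F = -9 + √(((6 - 3)/(0 - 2))*(-4) - 11) = -9 + √((3/(-2))*(-4) - 11) = -9 + √((3*(-½))*(-4) - 11) = -9 + √(-3/2*(-4) - 11) = -9 + √(6 - 11) = -9 + √(-5) = -9 + I*√5 ≈ -9.0 + 2.2361*I)
F*(14 + n) = (-9 + I*√5)*(14 + 8) = (-9 + I*√5)*22 = -198 + 22*I*√5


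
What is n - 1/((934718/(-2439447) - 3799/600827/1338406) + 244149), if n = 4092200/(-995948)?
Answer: -489982155052125541671739854868/119250344779229507576853770179 ≈ -4.1089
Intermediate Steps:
n = -1023050/248987 (n = 4092200*(-1/995948) = -1023050/248987 ≈ -4.1088)
n - 1/((934718/(-2439447) - 3799/600827/1338406) + 244149) = -1023050/248987 - 1/((934718/(-2439447) - 3799/600827/1338406) + 244149) = -1023050/248987 - 1/((934718*(-1/2439447) - 3799*1/600827*(1/1338406)) + 244149) = -1023050/248987 - 1/((-934718/2439447 - 3799/600827*1/1338406) + 244149) = -1023050/248987 - 1/((-934718/2439447 - 3799/804150461762) + 244149) = -1023050/248987 - 1/(-751653920584712269/1961682431493925614 + 244149) = -1023050/248987 - 1/478942052312889860020217/1961682431493925614 = -1023050/248987 - 1*1961682431493925614/478942052312889860020217 = -1023050/248987 - 1961682431493925614/478942052312889860020217 = -489982155052125541671739854868/119250344779229507576853770179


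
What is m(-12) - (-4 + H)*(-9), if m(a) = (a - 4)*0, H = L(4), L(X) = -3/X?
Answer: -171/4 ≈ -42.750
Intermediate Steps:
H = -¾ (H = -3/4 = -3*¼ = -¾ ≈ -0.75000)
m(a) = 0 (m(a) = (-4 + a)*0 = 0)
m(-12) - (-4 + H)*(-9) = 0 - (-4 - ¾)*(-9) = 0 - (-19)*(-9)/4 = 0 - 1*171/4 = 0 - 171/4 = -171/4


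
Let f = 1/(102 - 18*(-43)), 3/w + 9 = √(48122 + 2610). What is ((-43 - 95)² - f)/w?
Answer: -16682543/292 + 16682543*√12683/1314 ≈ 1.3727e+6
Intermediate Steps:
w = 3/(-9 + 2*√12683) (w = 3/(-9 + √(48122 + 2610)) = 3/(-9 + √50732) = 3/(-9 + 2*√12683) ≈ 0.013874)
f = 1/876 (f = 1/(102 + 774) = 1/876 ≈ 0.0011416)
((-43 - 95)² - f)/w = ((-43 - 95)² - 1*1/876)/(27/50651 + 6*√12683/50651) = ((-138)² - 1/876)/(27/50651 + 6*√12683/50651) = (19044 - 1/876)/(27/50651 + 6*√12683/50651) = 16682543/(876*(27/50651 + 6*√12683/50651))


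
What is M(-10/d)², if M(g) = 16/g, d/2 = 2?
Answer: 1024/25 ≈ 40.960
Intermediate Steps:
d = 4 (d = 2*2 = 4)
M(-10/d)² = (16/((-10/4)))² = (16/((-10*¼)))² = (16/(-5/2))² = (16*(-⅖))² = (-32/5)² = 1024/25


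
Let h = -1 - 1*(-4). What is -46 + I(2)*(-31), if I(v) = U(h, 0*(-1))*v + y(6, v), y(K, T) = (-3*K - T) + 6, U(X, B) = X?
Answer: 202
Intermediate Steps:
h = 3 (h = -1 + 4 = 3)
y(K, T) = 6 - T - 3*K (y(K, T) = (-T - 3*K) + 6 = 6 - T - 3*K)
I(v) = -12 + 2*v (I(v) = 3*v + (6 - v - 3*6) = 3*v + (6 - v - 18) = 3*v + (-12 - v) = -12 + 2*v)
-46 + I(2)*(-31) = -46 + (-12 + 2*2)*(-31) = -46 + (-12 + 4)*(-31) = -46 - 8*(-31) = -46 + 248 = 202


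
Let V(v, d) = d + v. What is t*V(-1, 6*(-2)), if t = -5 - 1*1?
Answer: 78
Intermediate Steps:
t = -6 (t = -5 - 1 = -6)
t*V(-1, 6*(-2)) = -6*(6*(-2) - 1) = -6*(-12 - 1) = -6*(-13) = 78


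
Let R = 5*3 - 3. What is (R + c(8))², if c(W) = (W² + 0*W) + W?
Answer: 7056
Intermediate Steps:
c(W) = W + W² (c(W) = (W² + 0) + W = W² + W = W + W²)
R = 12 (R = 15 - 3 = 12)
(R + c(8))² = (12 + 8*(1 + 8))² = (12 + 8*9)² = (12 + 72)² = 84² = 7056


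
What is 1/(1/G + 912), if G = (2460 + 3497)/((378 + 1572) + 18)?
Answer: 5957/5434752 ≈ 0.0010961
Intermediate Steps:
G = 5957/1968 (G = 5957/(1950 + 18) = 5957/1968 ≈ 3.0269)
1/(1/G + 912) = 1/(1/(5957/1968) + 912) = 1/(1968/5957 + 912) = 1/(5434752/5957) = 5957/5434752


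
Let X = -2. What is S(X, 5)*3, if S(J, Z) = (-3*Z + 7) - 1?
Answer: -27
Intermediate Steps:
S(J, Z) = 6 - 3*Z (S(J, Z) = (7 - 3*Z) - 1 = 6 - 3*Z)
S(X, 5)*3 = (6 - 3*5)*3 = (6 - 15)*3 = -9*3 = -27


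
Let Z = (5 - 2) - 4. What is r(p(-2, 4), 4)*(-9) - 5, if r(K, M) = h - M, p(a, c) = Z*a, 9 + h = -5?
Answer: 157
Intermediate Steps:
Z = -1 (Z = 3 - 4 = -1)
h = -14 (h = -9 - 5 = -14)
p(a, c) = -a
r(K, M) = -14 - M
r(p(-2, 4), 4)*(-9) - 5 = (-14 - 1*4)*(-9) - 5 = (-14 - 4)*(-9) - 5 = -18*(-9) - 5 = 162 - 5 = 157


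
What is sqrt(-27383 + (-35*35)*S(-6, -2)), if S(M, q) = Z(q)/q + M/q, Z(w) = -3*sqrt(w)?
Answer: sqrt(-124232 - 7350*I*sqrt(2))/2 ≈ 7.3662 - 176.39*I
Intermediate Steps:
S(M, q) = -3/sqrt(q) + M/q (S(M, q) = (-3*sqrt(q))/q + M/q = -3/sqrt(q) + M/q)
sqrt(-27383 + (-35*35)*S(-6, -2)) = sqrt(-27383 + (-35*35)*((-6 - 3*I*sqrt(2))/(-2))) = sqrt(-27383 - (-1225)*(-6 - 3*I*sqrt(2))/2) = sqrt(-27383 - 1225*(3 + 3*I*sqrt(2)/2)) = sqrt(-27383 + (-3675 - 3675*I*sqrt(2)/2)) = sqrt(-31058 - 3675*I*sqrt(2)/2)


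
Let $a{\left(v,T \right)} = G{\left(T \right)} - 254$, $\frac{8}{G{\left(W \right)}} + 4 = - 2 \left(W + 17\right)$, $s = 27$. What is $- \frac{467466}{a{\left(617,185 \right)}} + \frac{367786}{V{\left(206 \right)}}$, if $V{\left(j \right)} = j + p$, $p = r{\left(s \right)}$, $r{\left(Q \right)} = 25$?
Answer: $\frac{10271884576}{2992605} \approx 3432.4$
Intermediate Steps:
$G{\left(W \right)} = \frac{8}{-38 - 2 W}$ ($G{\left(W \right)} = \frac{8}{-4 - 2 \left(W + 17\right)} = \frac{8}{-4 - 2 \left(17 + W\right)} = \frac{8}{-4 - \left(34 + 2 W\right)} = \frac{8}{-38 - 2 W}$)
$p = 25$
$V{\left(j \right)} = 25 + j$ ($V{\left(j \right)} = j + 25 = 25 + j$)
$a{\left(v,T \right)} = -254 - \frac{4}{19 + T}$ ($a{\left(v,T \right)} = - \frac{4}{19 + T} - 254 = -254 - \frac{4}{19 + T}$)
$- \frac{467466}{a{\left(617,185 \right)}} + \frac{367786}{V{\left(206 \right)}} = - \frac{467466}{2 \frac{1}{19 + 185} \left(-2415 - 23495\right)} + \frac{367786}{25 + 206} = - \frac{467466}{2 \cdot \frac{1}{204} \left(-2415 - 23495\right)} + \frac{367786}{231} = - \frac{467466}{2 \cdot \frac{1}{204} \left(-25910\right)} + 367786 \cdot \frac{1}{231} = - \frac{467466}{- \frac{12955}{51}} + \frac{367786}{231} = \left(-467466\right) \left(- \frac{51}{12955}\right) + \frac{367786}{231} = \frac{23840766}{12955} + \frac{367786}{231} = \frac{10271884576}{2992605}$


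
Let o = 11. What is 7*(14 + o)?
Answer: 175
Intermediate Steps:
7*(14 + o) = 7*(14 + 11) = 7*25 = 175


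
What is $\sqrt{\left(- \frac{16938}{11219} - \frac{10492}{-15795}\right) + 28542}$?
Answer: $\frac{2 \sqrt{16367689517670465}}{1514565} \approx 168.94$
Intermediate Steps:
$\sqrt{\left(- \frac{16938}{11219} - \frac{10492}{-15795}\right) + 28542} = \sqrt{\left(\left(-16938\right) \frac{1}{11219} - - \frac{10492}{15795}\right) + 28542} = \sqrt{\left(- \frac{16938}{11219} + \frac{10492}{15795}\right) + 28542} = \sqrt{- \frac{11525074}{13631085} + 28542} = \sqrt{\frac{389046902996}{13631085}} = \frac{2 \sqrt{16367689517670465}}{1514565}$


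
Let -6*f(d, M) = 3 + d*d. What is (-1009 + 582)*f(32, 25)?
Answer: 438529/6 ≈ 73088.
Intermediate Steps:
f(d, M) = -1/2 - d**2/6 (f(d, M) = -(3 + d*d)/6 = -(3 + d**2)/6 = -1/2 - d**2/6)
(-1009 + 582)*f(32, 25) = (-1009 + 582)*(-1/2 - 1/6*32**2) = -427*(-1/2 - 1/6*1024) = -427*(-1/2 - 512/3) = -427*(-1027/6) = 438529/6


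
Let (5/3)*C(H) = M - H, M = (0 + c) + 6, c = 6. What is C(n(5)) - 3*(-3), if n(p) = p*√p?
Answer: 81/5 - 3*√5 ≈ 9.4918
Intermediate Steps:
M = 12 (M = (0 + 6) + 6 = 6 + 6 = 12)
n(p) = p^(3/2)
C(H) = 36/5 - 3*H/5 (C(H) = 3*(12 - H)/5 = 36/5 - 3*H/5)
C(n(5)) - 3*(-3) = (36/5 - 3*√5) - 3*(-3) = (36/5 - 3*√5) + 9 = 81/5 - 3*√5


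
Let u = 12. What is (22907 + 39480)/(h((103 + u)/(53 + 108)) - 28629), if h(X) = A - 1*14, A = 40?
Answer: -62387/28603 ≈ -2.1811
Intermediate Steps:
h(X) = 26 (h(X) = 40 - 1*14 = 40 - 14 = 26)
(22907 + 39480)/(h((103 + u)/(53 + 108)) - 28629) = (22907 + 39480)/(26 - 28629) = 62387/(-28603) = 62387*(-1/28603) = -62387/28603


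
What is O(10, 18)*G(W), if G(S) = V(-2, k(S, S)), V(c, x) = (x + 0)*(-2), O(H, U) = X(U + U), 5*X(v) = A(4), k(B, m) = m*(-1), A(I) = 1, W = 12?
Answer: 24/5 ≈ 4.8000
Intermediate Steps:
k(B, m) = -m
X(v) = ⅕ (X(v) = (⅕)*1 = ⅕)
O(H, U) = ⅕
V(c, x) = -2*x (V(c, x) = x*(-2) = -2*x)
G(S) = 2*S (G(S) = -(-2)*S = 2*S)
O(10, 18)*G(W) = (2*12)/5 = (⅕)*24 = 24/5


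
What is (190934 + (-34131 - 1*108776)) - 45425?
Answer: 2602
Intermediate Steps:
(190934 + (-34131 - 1*108776)) - 45425 = (190934 + (-34131 - 108776)) - 45425 = (190934 - 142907) - 45425 = 48027 - 45425 = 2602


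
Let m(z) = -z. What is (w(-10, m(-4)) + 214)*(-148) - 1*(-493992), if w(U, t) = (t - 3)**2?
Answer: 462172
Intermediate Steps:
w(U, t) = (-3 + t)**2
(w(-10, m(-4)) + 214)*(-148) - 1*(-493992) = ((-3 - 1*(-4))**2 + 214)*(-148) - 1*(-493992) = ((-3 + 4)**2 + 214)*(-148) + 493992 = (1**2 + 214)*(-148) + 493992 = (1 + 214)*(-148) + 493992 = 215*(-148) + 493992 = -31820 + 493992 = 462172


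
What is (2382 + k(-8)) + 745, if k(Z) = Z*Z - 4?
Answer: 3187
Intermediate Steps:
k(Z) = -4 + Z² (k(Z) = Z² - 4 = -4 + Z²)
(2382 + k(-8)) + 745 = (2382 + (-4 + (-8)²)) + 745 = (2382 + (-4 + 64)) + 745 = (2382 + 60) + 745 = 2442 + 745 = 3187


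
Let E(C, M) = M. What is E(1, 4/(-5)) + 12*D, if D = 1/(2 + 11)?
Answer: 8/65 ≈ 0.12308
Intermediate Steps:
D = 1/13 ≈ 0.076923
E(1, 4/(-5)) + 12*D = 4/(-5) + 12*(1/13) = 4*(-⅕) + 12/13 = -⅘ + 12/13 = 8/65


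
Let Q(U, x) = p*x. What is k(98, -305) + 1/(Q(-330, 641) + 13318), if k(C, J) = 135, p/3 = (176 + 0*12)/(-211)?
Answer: 333672961/2471650 ≈ 135.00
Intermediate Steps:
p = -528/211 (p = 3*((176 + 0*12)/(-211)) = 3*((176 + 0)*(-1/211)) = 3*(176*(-1/211)) = 3*(-176/211) = -528/211 ≈ -2.5024)
Q(U, x) = -528*x/211
k(98, -305) + 1/(Q(-330, 641) + 13318) = 135 + 1/(-528/211*641 + 13318) = 135 + 1/(-338448/211 + 13318) = 135 + 1/(2471650/211) = 135 + 211/2471650 = 333672961/2471650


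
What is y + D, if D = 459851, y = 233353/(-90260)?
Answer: 41505917907/90260 ≈ 4.5985e+5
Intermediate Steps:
y = -233353/90260 (y = 233353*(-1/90260) = -233353/90260 ≈ -2.5853)
y + D = -233353/90260 + 459851 = 41505917907/90260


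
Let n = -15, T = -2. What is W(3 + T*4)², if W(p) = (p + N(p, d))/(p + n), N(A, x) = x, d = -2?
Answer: 49/400 ≈ 0.12250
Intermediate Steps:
W(p) = (-2 + p)/(-15 + p) (W(p) = (p - 2)/(p - 15) = (-2 + p)/(-15 + p))
W(3 + T*4)² = ((-2 + (3 - 2*4))/(-15 + (3 - 2*4)))² = ((-2 + (3 - 8))/(-15 + (3 - 8)))² = ((-2 - 5)/(-15 - 5))² = (-7/(-20))² = (-1/20*(-7))² = (7/20)² = 49/400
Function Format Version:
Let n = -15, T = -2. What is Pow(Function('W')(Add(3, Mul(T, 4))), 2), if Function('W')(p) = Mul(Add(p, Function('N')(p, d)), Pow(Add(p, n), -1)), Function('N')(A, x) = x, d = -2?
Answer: Rational(49, 400) ≈ 0.12250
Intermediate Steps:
Function('W')(p) = Mul(Pow(Add(-15, p), -1), Add(-2, p)) (Function('W')(p) = Mul(Add(p, -2), Pow(Add(p, -15), -1)) = Mul(Add(-2, p), Pow(Add(-15, p), -1)) = Mul(Pow(Add(-15, p), -1), Add(-2, p)))
Pow(Function('W')(Add(3, Mul(T, 4))), 2) = Pow(Mul(Pow(Add(-15, Add(3, Mul(-2, 4))), -1), Add(-2, Add(3, Mul(-2, 4)))), 2) = Pow(Mul(Pow(Add(-15, Add(3, -8)), -1), Add(-2, Add(3, -8))), 2) = Pow(Mul(Pow(Add(-15, -5), -1), Add(-2, -5)), 2) = Pow(Mul(Pow(-20, -1), -7), 2) = Pow(Mul(Rational(-1, 20), -7), 2) = Pow(Rational(7, 20), 2) = Rational(49, 400)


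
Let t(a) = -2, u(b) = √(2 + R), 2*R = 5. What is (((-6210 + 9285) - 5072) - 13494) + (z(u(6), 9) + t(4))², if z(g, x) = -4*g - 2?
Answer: -15403 + 48*√2 ≈ -15335.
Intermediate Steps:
R = 5/2 (R = (½)*5 = 5/2 ≈ 2.5000)
u(b) = 3*√2/2 (u(b) = √(2 + 5/2) = √(9/2) = 3*√2/2)
z(g, x) = -2 - 4*g
(((-6210 + 9285) - 5072) - 13494) + (z(u(6), 9) + t(4))² = (((-6210 + 9285) - 5072) - 13494) + ((-2 - 6*√2) - 2)² = ((3075 - 5072) - 13494) + ((-2 - 6*√2) - 2)² = (-1997 - 13494) + (-4 - 6*√2)² = -15491 + (-4 - 6*√2)²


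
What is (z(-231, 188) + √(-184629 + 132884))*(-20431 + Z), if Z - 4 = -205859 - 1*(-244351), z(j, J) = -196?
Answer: -3540740 + 18065*I*√51745 ≈ -3.5407e+6 + 4.1093e+6*I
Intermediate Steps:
Z = 38496 (Z = 4 + (-205859 - 1*(-244351)) = 4 + (-205859 + 244351) = 4 + 38492 = 38496)
(z(-231, 188) + √(-184629 + 132884))*(-20431 + Z) = (-196 + √(-184629 + 132884))*(-20431 + 38496) = (-196 + √(-51745))*18065 = (-196 + I*√51745)*18065 = -3540740 + 18065*I*√51745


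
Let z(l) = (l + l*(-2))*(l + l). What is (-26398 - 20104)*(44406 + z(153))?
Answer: 112162824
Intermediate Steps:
z(l) = -2*l² (z(l) = (l - 2*l)*(2*l) = (-l)*(2*l) = -2*l²)
(-26398 - 20104)*(44406 + z(153)) = (-26398 - 20104)*(44406 - 2*153²) = -46502*(44406 - 2*23409) = -46502*(44406 - 46818) = -46502*(-2412) = 112162824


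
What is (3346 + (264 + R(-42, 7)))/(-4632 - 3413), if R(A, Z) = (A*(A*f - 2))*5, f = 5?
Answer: -9626/1609 ≈ -5.9826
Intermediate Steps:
R(A, Z) = 5*A*(-2 + 5*A) (R(A, Z) = (A*(A*5 - 2))*5 = (A*(5*A - 2))*5 = (A*(-2 + 5*A))*5 = 5*A*(-2 + 5*A))
(3346 + (264 + R(-42, 7)))/(-4632 - 3413) = (3346 + (264 + 5*(-42)*(-2 + 5*(-42))))/(-4632 - 3413) = (3346 + (264 + 5*(-42)*(-2 - 210)))/(-8045) = (3346 + (264 + 5*(-42)*(-212)))*(-1/8045) = (3346 + (264 + 44520))*(-1/8045) = (3346 + 44784)*(-1/8045) = 48130*(-1/8045) = -9626/1609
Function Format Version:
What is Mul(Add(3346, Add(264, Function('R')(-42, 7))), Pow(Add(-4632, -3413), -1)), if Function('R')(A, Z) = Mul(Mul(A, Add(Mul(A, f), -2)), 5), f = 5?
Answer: Rational(-9626, 1609) ≈ -5.9826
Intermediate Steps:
Function('R')(A, Z) = Mul(5, A, Add(-2, Mul(5, A))) (Function('R')(A, Z) = Mul(Mul(A, Add(Mul(A, 5), -2)), 5) = Mul(Mul(A, Add(Mul(5, A), -2)), 5) = Mul(Mul(A, Add(-2, Mul(5, A))), 5) = Mul(5, A, Add(-2, Mul(5, A))))
Mul(Add(3346, Add(264, Function('R')(-42, 7))), Pow(Add(-4632, -3413), -1)) = Mul(Add(3346, Add(264, Mul(5, -42, Add(-2, Mul(5, -42))))), Pow(Add(-4632, -3413), -1)) = Mul(Add(3346, Add(264, Mul(5, -42, Add(-2, -210)))), Pow(-8045, -1)) = Mul(Add(3346, Add(264, Mul(5, -42, -212))), Rational(-1, 8045)) = Mul(Add(3346, Add(264, 44520)), Rational(-1, 8045)) = Mul(Add(3346, 44784), Rational(-1, 8045)) = Mul(48130, Rational(-1, 8045)) = Rational(-9626, 1609)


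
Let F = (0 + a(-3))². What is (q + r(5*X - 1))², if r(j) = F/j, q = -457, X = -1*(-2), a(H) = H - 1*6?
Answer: 200704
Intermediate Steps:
a(H) = -6 + H (a(H) = H - 6 = -6 + H)
X = 2
F = 81 (F = (0 + (-6 - 3))² = (0 - 9)² = (-9)² = 81)
r(j) = 81/j
(q + r(5*X - 1))² = (-457 + 81/(5*2 - 1))² = (-457 + 81/(10 - 1))² = (-457 + 81/9)² = (-457 + 81*(⅑))² = (-457 + 9)² = (-448)² = 200704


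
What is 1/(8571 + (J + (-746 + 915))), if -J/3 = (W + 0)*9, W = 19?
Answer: 1/8227 ≈ 0.00012155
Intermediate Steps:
J = -513 (J = -3*(19 + 0)*9 = -57*9 = -3*171 = -513)
1/(8571 + (J + (-746 + 915))) = 1/(8571 + (-513 + (-746 + 915))) = 1/(8571 + (-513 + 169)) = 1/(8571 - 344) = 1/8227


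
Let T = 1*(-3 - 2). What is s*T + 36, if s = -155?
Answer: 811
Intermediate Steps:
T = -5 (T = 1*(-5) = -5)
s*T + 36 = -155*(-5) + 36 = 775 + 36 = 811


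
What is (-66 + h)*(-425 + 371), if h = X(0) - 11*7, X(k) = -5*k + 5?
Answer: 7452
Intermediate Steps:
X(k) = 5 - 5*k
h = -72 (h = (5 - 5*0) - 11*7 = (5 + 0) - 77 = 5 - 77 = -72)
(-66 + h)*(-425 + 371) = (-66 - 72)*(-425 + 371) = -138*(-54) = 7452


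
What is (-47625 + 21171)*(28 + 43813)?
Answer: -1159769814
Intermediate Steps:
(-47625 + 21171)*(28 + 43813) = -26454*43841 = -1159769814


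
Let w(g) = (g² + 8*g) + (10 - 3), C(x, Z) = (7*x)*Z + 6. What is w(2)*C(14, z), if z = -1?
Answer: -2484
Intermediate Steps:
C(x, Z) = 6 + 7*Z*x (C(x, Z) = 7*Z*x + 6 = 6 + 7*Z*x)
w(g) = 7 + g² + 8*g (w(g) = (g² + 8*g) + 7 = 7 + g² + 8*g)
w(2)*C(14, z) = (7 + 2² + 8*2)*(6 + 7*(-1)*14) = (7 + 4 + 16)*(6 - 98) = 27*(-92) = -2484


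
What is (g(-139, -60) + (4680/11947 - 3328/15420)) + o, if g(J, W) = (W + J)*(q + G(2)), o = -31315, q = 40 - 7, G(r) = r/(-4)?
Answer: -267706279541/7085490 ≈ -37782.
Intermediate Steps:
G(r) = -r/4 (G(r) = r*(-¼) = -r/4)
q = 33
g(J, W) = 65*J/2 + 65*W/2 (g(J, W) = (W + J)*(33 - ¼*2) = (J + W)*(33 - ½) = (J + W)*(65/2) = 65*J/2 + 65*W/2)
(g(-139, -60) + (4680/11947 - 3328/15420)) + o = (((65/2)*(-139) + (65/2)*(-60)) + (4680/11947 - 3328/15420)) - 31315 = ((-9035/2 - 1950) + (4680*(1/11947) - 3328*1/15420)) - 31315 = (-12935/2 + (360/919 - 832/3855)) - 31315 = (-12935/2 + 623192/3542745) - 31315 = -45824160191/7085490 - 31315 = -267706279541/7085490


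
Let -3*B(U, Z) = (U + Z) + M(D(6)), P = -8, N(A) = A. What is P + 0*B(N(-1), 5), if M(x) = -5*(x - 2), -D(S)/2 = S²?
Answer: -8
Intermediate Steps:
D(S) = -2*S²
M(x) = 10 - 5*x (M(x) = -5*(-2 + x) = 10 - 5*x)
B(U, Z) = -370/3 - U/3 - Z/3 (B(U, Z) = -((U + Z) + (10 - (-10)*6²))/3 = -((U + Z) + (10 - (-10)*36))/3 = -((U + Z) + (10 - 5*(-72)))/3 = -((U + Z) + (10 + 360))/3 = -((U + Z) + 370)/3 = -(370 + U + Z)/3 = -370/3 - U/3 - Z/3)
P + 0*B(N(-1), 5) = -8 + 0*(-370/3 - ⅓*(-1) - ⅓*5) = -8 + 0*(-370/3 + ⅓ - 5/3) = -8 + 0*(-374/3) = -8 + 0 = -8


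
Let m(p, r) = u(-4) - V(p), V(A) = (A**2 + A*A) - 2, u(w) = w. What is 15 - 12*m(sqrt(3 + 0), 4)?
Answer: 111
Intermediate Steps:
V(A) = -2 + 2*A**2 (V(A) = (A**2 + A**2) - 2 = 2*A**2 - 2 = -2 + 2*A**2)
m(p, r) = -2 - 2*p**2 (m(p, r) = -4 - (-2 + 2*p**2) = -4 + (2 - 2*p**2) = -2 - 2*p**2)
15 - 12*m(sqrt(3 + 0), 4) = 15 - 12*(-2 - 2*(sqrt(3 + 0))**2) = 15 - 12*(-2 - 2*(sqrt(3))**2) = 15 - 12*(-2 - 2*3) = 15 - 12*(-2 - 6) = 15 - 12*(-8) = 15 + 96 = 111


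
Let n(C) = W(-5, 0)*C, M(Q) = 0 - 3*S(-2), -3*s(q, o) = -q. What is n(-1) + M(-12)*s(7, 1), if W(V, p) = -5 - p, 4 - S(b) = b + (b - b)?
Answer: -37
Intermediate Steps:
S(b) = 4 - b (S(b) = 4 - (b + (b - b)) = 4 - (b + 0) = 4 - b)
s(q, o) = q/3 (s(q, o) = -(-1)*q/3 = q/3)
M(Q) = -18 (M(Q) = 0 - 3*(4 - 1*(-2)) = 0 - 3*(4 + 2) = 0 - 3*6 = 0 - 18 = -18)
n(C) = -5*C (n(C) = (-5 - 1*0)*C = (-5 + 0)*C = -5*C)
n(-1) + M(-12)*s(7, 1) = -5*(-1) - 6*7 = 5 - 18*7/3 = 5 - 42 = -37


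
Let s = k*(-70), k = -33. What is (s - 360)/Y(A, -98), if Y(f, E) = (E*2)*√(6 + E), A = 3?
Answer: 975*I*√23/4508 ≈ 1.0373*I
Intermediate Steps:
s = 2310 (s = -33*(-70) = 2310)
Y(f, E) = 2*E*√(6 + E) (Y(f, E) = (2*E)*√(6 + E) = 2*E*√(6 + E))
(s - 360)/Y(A, -98) = (2310 - 360)/((2*(-98)*√(6 - 98))) = 1950/((2*(-98)*√(-92))) = 1950/((2*(-98)*(2*I*√23))) = 1950/((-392*I*√23)) = 1950*(I*√23/9016) = 975*I*√23/4508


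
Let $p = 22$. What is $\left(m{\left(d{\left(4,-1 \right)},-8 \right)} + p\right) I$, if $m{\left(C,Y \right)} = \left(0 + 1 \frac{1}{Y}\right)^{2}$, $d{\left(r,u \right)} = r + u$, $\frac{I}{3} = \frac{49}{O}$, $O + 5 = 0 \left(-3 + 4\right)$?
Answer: $- \frac{207123}{320} \approx -647.26$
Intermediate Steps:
$O = -5$ ($O = -5 + 0 \left(-3 + 4\right) = -5 + 0 \cdot 1 = -5 + 0 = -5$)
$I = - \frac{147}{5}$ ($I = 3 \frac{49}{-5} = 3 \cdot 49 \left(- \frac{1}{5}\right) = 3 \left(- \frac{49}{5}\right) = - \frac{147}{5} \approx -29.4$)
$m{\left(C,Y \right)} = \frac{1}{Y^{2}}$ ($m{\left(C,Y \right)} = \left(0 + \frac{1}{Y}\right)^{2} = \left(\frac{1}{Y}\right)^{2} = \frac{1}{Y^{2}}$)
$\left(m{\left(d{\left(4,-1 \right)},-8 \right)} + p\right) I = \left(\frac{1}{64} + 22\right) \left(- \frac{147}{5}\right) = \frac{1409}{64} \left(- \frac{147}{5}\right) = - \frac{207123}{320}$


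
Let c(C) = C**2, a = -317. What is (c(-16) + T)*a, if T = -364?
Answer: 34236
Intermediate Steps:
(c(-16) + T)*a = ((-16)**2 - 364)*(-317) = (256 - 364)*(-317) = -108*(-317) = 34236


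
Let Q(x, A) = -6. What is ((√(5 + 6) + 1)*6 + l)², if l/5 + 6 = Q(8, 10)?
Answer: 3312 - 648*√11 ≈ 1162.8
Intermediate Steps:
l = -60 (l = -30 + 5*(-6) = -30 - 30 = -60)
((√(5 + 6) + 1)*6 + l)² = ((√(5 + 6) + 1)*6 - 60)² = ((√11 + 1)*6 - 60)² = ((1 + √11)*6 - 60)² = ((6 + 6*√11) - 60)² = (-54 + 6*√11)²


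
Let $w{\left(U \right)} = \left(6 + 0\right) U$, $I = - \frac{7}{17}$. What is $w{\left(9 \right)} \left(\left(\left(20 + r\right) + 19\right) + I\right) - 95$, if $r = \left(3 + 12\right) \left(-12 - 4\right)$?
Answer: $- \frac{186511}{17} \approx -10971.0$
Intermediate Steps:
$I = - \frac{7}{17}$ ($I = \left(-7\right) \frac{1}{17} = - \frac{7}{17} \approx -0.41176$)
$w{\left(U \right)} = 6 U$
$r = -240$ ($r = 15 \left(-16\right) = -240$)
$w{\left(9 \right)} \left(\left(\left(20 + r\right) + 19\right) + I\right) - 95 = 6 \cdot 9 \left(\left(\left(20 - 240\right) + 19\right) - \frac{7}{17}\right) - 95 = 54 \left(\left(-220 + 19\right) - \frac{7}{17}\right) - 95 = 54 \left(-201 - \frac{7}{17}\right) - 95 = 54 \left(- \frac{3424}{17}\right) - 95 = - \frac{184896}{17} - 95 = - \frac{186511}{17}$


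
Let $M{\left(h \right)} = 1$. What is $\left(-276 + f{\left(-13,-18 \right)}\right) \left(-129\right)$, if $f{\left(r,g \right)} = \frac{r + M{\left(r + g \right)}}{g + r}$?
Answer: $\frac{1102176}{31} \approx 35554.0$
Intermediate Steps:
$f{\left(r,g \right)} = \frac{1 + r}{g + r}$ ($f{\left(r,g \right)} = \frac{r + 1}{g + r} = \frac{1 + r}{g + r}$)
$\left(-276 + f{\left(-13,-18 \right)}\right) \left(-129\right) = \left(-276 + \frac{1 - 13}{-18 - 13}\right) \left(-129\right) = \left(-276 + \frac{1}{-31} \left(-12\right)\right) \left(-129\right) = \left(-276 - - \frac{12}{31}\right) \left(-129\right) = \left(-276 + \frac{12}{31}\right) \left(-129\right) = \left(- \frac{8544}{31}\right) \left(-129\right) = \frac{1102176}{31}$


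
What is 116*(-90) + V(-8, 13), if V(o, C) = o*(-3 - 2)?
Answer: -10400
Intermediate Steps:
V(o, C) = -5*o (V(o, C) = o*(-5) = -5*o)
116*(-90) + V(-8, 13) = 116*(-90) - 5*(-8) = -10440 + 40 = -10400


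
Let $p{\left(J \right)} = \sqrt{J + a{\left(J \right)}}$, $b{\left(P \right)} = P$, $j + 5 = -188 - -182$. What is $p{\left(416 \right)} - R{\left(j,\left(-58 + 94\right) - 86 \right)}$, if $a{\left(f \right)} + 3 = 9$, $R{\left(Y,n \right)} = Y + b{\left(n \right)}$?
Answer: $61 + \sqrt{422} \approx 81.543$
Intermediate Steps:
$j = -11$ ($j = -5 - 6 = -11$)
$R{\left(Y,n \right)} = Y + n$
$a{\left(f \right)} = 6$ ($a{\left(f \right)} = -3 + 9 = 6$)
$p{\left(J \right)} = \sqrt{6 + J}$ ($p{\left(J \right)} = \sqrt{J + 6} = \sqrt{6 + J}$)
$p{\left(416 \right)} - R{\left(j,\left(-58 + 94\right) - 86 \right)} = \sqrt{6 + 416} - \left(-11 + \left(\left(-58 + 94\right) - 86\right)\right) = \sqrt{422} - \left(-11 + \left(36 - 86\right)\right) = \sqrt{422} - \left(-11 - 50\right) = \sqrt{422} - -61 = \sqrt{422} + 61 = 61 + \sqrt{422}$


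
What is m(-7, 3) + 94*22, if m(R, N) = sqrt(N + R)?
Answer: 2068 + 2*I ≈ 2068.0 + 2.0*I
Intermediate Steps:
m(-7, 3) + 94*22 = sqrt(3 - 7) + 94*22 = sqrt(-4) + 2068 = 2*I + 2068 = 2068 + 2*I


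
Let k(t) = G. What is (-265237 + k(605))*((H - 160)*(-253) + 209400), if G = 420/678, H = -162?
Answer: -8717751691726/113 ≈ -7.7148e+10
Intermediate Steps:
G = 70/113 (G = 420*(1/678) = 70/113 ≈ 0.61947)
k(t) = 70/113
(-265237 + k(605))*((H - 160)*(-253) + 209400) = (-265237 + 70/113)*((-162 - 160)*(-253) + 209400) = -29971711*(-322*(-253) + 209400)/113 = -29971711*(81466 + 209400)/113 = -29971711/113*290866 = -8717751691726/113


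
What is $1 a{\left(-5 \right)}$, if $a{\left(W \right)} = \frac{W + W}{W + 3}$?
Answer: $5$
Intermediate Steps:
$a{\left(W \right)} = \frac{2 W}{3 + W}$
$1 a{\left(-5 \right)} = 1 \cdot 2 \left(-5\right) \frac{1}{3 - 5} = 1 \cdot 2 \left(-5\right) \frac{1}{-2} = 1 \cdot 2 \left(-5\right) \left(- \frac{1}{2}\right) = 1 \cdot 5 = 5$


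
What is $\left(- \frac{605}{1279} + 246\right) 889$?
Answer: $\frac{279171781}{1279} \approx 2.1827 \cdot 10^{5}$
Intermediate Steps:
$\left(- \frac{605}{1279} + 246\right) 889 = \frac{314029}{1279} \cdot 889 = \frac{279171781}{1279}$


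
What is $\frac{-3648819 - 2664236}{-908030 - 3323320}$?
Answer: $\frac{1262611}{846270} \approx 1.492$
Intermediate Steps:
$\frac{-3648819 - 2664236}{-908030 - 3323320} = \frac{-3648819 - 2664236}{-4231350} = \left(-6313055\right) \left(- \frac{1}{4231350}\right) = \frac{1262611}{846270}$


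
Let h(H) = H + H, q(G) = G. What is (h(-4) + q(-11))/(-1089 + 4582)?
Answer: -19/3493 ≈ -0.0054395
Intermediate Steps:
h(H) = 2*H
(h(-4) + q(-11))/(-1089 + 4582) = (2*(-4) - 11)/(-1089 + 4582) = (-8 - 11)/3493 = -19*1/3493 = -19/3493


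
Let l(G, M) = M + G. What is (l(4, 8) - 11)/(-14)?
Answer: -1/14 ≈ -0.071429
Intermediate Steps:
l(G, M) = G + M
(l(4, 8) - 11)/(-14) = ((4 + 8) - 11)/(-14) = (12 - 11)*(-1/14) = 1*(-1/14) = -1/14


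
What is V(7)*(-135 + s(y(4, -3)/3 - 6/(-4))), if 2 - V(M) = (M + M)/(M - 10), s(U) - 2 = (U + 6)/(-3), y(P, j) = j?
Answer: -8110/9 ≈ -901.11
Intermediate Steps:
s(U) = -U/3 (s(U) = 2 + (U + 6)/(-3) = 2 - (6 + U)/3 = 2 + (-2 - U/3) = -U/3)
V(M) = 2 - 2*M/(-10 + M) (V(M) = 2 - (M + M)/(M - 10) = 2 - 2*M/(-10 + M))
V(7)*(-135 + s(y(4, -3)/3 - 6/(-4))) = (-20/(-10 + 7))*(-135 - (-3/3 - 6/(-4))/3) = (-20/(-3))*(-135 - (-3*1/3 - 6*(-1/4))/3) = (-20*(-1/3))*(-135 - (-1 + 3/2)/3) = 20*(-135 - 1/3*1/2)/3 = 20*(-135 - 1/6)/3 = (20/3)*(-811/6) = -8110/9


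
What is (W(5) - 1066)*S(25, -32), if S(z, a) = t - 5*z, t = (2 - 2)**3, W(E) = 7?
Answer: 132375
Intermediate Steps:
t = 0 (t = 0**3 = 0)
S(z, a) = -5*z (S(z, a) = 0 - 5*z = -5*z)
(W(5) - 1066)*S(25, -32) = (7 - 1066)*(-5*25) = -1059*(-125) = 132375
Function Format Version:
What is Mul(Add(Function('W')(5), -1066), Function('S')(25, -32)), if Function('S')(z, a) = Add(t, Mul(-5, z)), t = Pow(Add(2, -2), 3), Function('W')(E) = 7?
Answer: 132375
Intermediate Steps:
t = 0 (t = Pow(0, 3) = 0)
Function('S')(z, a) = Mul(-5, z) (Function('S')(z, a) = Add(0, Mul(-5, z)) = Mul(-5, z))
Mul(Add(Function('W')(5), -1066), Function('S')(25, -32)) = Mul(Add(7, -1066), Mul(-5, 25)) = Mul(-1059, -125) = 132375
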